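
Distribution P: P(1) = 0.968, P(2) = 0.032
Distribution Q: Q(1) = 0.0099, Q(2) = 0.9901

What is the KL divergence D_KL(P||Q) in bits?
6.2414 bits

D_KL(P||Q) = Σ P(x) log₂(P(x)/Q(x))

Computing term by term:
  P(1)·log₂(P(1)/Q(1)) = 0.968·log₂(0.968/0.0099) = 6.39987
  P(2)·log₂(P(2)/Q(2)) = 0.032·log₂(0.032/0.9901) = -0.15845

D_KL(P||Q) = 6.39987 - 0.15845 = 6.24142 ≈ 6.2414 bits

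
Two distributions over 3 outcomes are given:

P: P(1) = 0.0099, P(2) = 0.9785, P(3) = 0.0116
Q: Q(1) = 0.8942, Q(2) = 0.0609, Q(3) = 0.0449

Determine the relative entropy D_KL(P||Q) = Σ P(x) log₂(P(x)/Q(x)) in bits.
3.8330 bits

D_KL(P||Q) = Σ P(x) log₂(P(x)/Q(x))

Computing term by term:
  P(1)·log₂(P(1)/Q(1)) = 0.0099·log₂(0.0099/0.8942) = -0.06432
  P(2)·log₂(P(2)/Q(2)) = 0.9785·log₂(0.9785/0.0609) = 3.91993
  P(3)·log₂(P(3)/Q(3)) = 0.0116·log₂(0.0116/0.0449) = -0.02265

D_KL(P||Q) = -0.06432 + 3.91993 - 0.02265 = 3.83296 ≈ 3.8330 bits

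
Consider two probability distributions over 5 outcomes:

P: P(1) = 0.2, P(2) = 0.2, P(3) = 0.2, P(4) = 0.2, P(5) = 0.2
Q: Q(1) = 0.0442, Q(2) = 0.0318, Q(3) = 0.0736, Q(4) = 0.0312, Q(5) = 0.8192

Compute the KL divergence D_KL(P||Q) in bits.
1.3838 bits

D_KL(P||Q) = Σ P(x) log₂(P(x)/Q(x))

Computing term by term:
  P(1)·log₂(P(1)/Q(1)) = 0.2·log₂(0.2/0.0442) = 0.43558
  P(2)·log₂(P(2)/Q(2)) = 0.2·log₂(0.2/0.0318) = 0.53058
  P(3)·log₂(P(3)/Q(3)) = 0.2·log₂(0.2/0.0736) = 0.28844
  P(4)·log₂(P(4)/Q(4)) = 0.2·log₂(0.2/0.0312) = 0.53608
  P(5)·log₂(P(5)/Q(5)) = 0.2·log₂(0.2/0.8192) = -0.40684

D_KL(P||Q) = 0.43558 + 0.53058 + 0.28844 + 0.53608 - 0.40684 = 1.38384 ≈ 1.3838 bits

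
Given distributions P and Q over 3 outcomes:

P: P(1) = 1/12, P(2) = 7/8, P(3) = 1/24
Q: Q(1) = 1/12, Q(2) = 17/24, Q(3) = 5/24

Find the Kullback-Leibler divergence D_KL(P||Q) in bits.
0.1700 bits

D_KL(P||Q) = Σ P(x) log₂(P(x)/Q(x))

Computing term by term:
  P(1)·log₂(P(1)/Q(1)) = (1/12)·log₂((1/12)/(1/12)) = 0.00000
  P(2)·log₂(P(2)/Q(2)) = (7/8)·log₂((7/8)/(17/24)) = 0.26675
  P(3)·log₂(P(3)/Q(3)) = (1/24)·log₂((1/24)/(5/24)) = -0.09675

D_KL(P||Q) = 0.00000 + 0.26675 - 0.09675 = 0.17000 ≈ 0.1700 bits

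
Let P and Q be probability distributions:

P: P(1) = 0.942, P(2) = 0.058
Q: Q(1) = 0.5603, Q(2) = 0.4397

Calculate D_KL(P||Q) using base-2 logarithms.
0.5366 bits

D_KL(P||Q) = Σ P(x) log₂(P(x)/Q(x))

Computing term by term:
  P(1)·log₂(P(1)/Q(1)) = 0.942·log₂(0.942/0.5603) = 0.70605
  P(2)·log₂(P(2)/Q(2)) = 0.058·log₂(0.058/0.4397) = -0.16950

D_KL(P||Q) = 0.70605 - 0.16950 = 0.53655 ≈ 0.5366 bits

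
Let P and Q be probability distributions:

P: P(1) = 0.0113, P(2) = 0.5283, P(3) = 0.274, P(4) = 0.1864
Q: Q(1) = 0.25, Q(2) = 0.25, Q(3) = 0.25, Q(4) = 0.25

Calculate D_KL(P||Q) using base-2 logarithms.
0.4771 bits

D_KL(P||Q) = Σ P(x) log₂(P(x)/Q(x))

Computing term by term:
  P(1)·log₂(P(1)/Q(1)) = 0.0113·log₂(0.0113/0.25) = -0.05048
  P(2)·log₂(P(2)/Q(2)) = 0.5283·log₂(0.5283/0.25) = 0.57026
  P(3)·log₂(P(3)/Q(3)) = 0.274·log₂(0.274/0.25) = 0.03624
  P(4)·log₂(P(4)/Q(4)) = 0.1864·log₂(0.1864/0.25) = -0.07895

D_KL(P||Q) = -0.05048 + 0.57026 + 0.03624 - 0.07895 = 0.47707 ≈ 0.4771 bits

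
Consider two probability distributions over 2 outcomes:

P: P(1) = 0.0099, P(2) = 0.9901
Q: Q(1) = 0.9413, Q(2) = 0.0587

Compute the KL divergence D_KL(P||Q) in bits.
3.9707 bits

D_KL(P||Q) = Σ P(x) log₂(P(x)/Q(x))

Computing term by term:
  P(1)·log₂(P(1)/Q(1)) = 0.0099·log₂(0.0099/0.9413) = -0.06505
  P(2)·log₂(P(2)/Q(2)) = 0.9901·log₂(0.9901/0.0587) = 4.03579

D_KL(P||Q) = -0.06505 + 4.03579 = 3.97074 ≈ 3.9707 bits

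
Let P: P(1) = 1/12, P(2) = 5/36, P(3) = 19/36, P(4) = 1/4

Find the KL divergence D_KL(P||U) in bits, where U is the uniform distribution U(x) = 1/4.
0.3191 bits

U(i) = 1/4 for all i

D_KL(P||U) = Σ P(x) log₂(P(x) / (1/4))
           = Σ P(x) log₂(P(x)) + log₂(4)
           = log₂(4) - H(P)

H(P) = -Σ P(x) log₂(P(x)):
  -P(1)·log₂(P(1)) = -(1/12)·log₂(1/12) = 0.29875
  -P(2)·log₂(P(2)) = -(5/36)·log₂(5/36) = 0.39556
  -P(3)·log₂(P(3)) = -(19/36)·log₂(19/36) = 0.48661
  -P(4)·log₂(P(4)) = -(1/4)·log₂(1/4) = 0.50000
H(P) = 0.29875 + 0.39556 + 0.48661 + 0.50000 = 1.68092 bits

log₂(4) = 2.00000 bits

D_KL(P||U) = 2.00000 - 1.68092 = 0.31908 ≈ 0.3191 bits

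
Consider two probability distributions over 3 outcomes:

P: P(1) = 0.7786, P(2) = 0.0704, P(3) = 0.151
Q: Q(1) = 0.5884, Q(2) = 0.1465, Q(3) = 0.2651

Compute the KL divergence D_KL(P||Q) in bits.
0.1176 bits

D_KL(P||Q) = Σ P(x) log₂(P(x)/Q(x))

Computing term by term:
  P(1)·log₂(P(1)/Q(1)) = 0.7786·log₂(0.7786/0.5884) = 0.31462
  P(2)·log₂(P(2)/Q(2)) = 0.0704·log₂(0.0704/0.1465) = -0.07443
  P(3)·log₂(P(3)/Q(3)) = 0.151·log₂(0.151/0.2651) = -0.12261

D_KL(P||Q) = 0.31462 - 0.07443 - 0.12261 = 0.11758 ≈ 0.1176 bits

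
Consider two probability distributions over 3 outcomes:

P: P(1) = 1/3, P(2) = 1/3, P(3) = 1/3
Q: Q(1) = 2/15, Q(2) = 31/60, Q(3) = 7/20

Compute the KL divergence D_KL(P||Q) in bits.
0.2064 bits

D_KL(P||Q) = Σ P(x) log₂(P(x)/Q(x))

Computing term by term:
  P(1)·log₂(P(1)/Q(1)) = (1/3)·log₂((1/3)/(2/15)) = 0.44064
  P(2)·log₂(P(2)/Q(2)) = (1/3)·log₂((1/3)/(31/60)) = -0.21076
  P(3)·log₂(P(3)/Q(3)) = (1/3)·log₂((1/3)/(7/20)) = -0.02346

D_KL(P||Q) = 0.44064 - 0.21076 - 0.02346 = 0.20642 ≈ 0.2064 bits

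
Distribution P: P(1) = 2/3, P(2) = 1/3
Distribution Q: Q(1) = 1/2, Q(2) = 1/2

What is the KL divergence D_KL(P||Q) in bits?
0.0817 bits

D_KL(P||Q) = Σ P(x) log₂(P(x)/Q(x))

Computing term by term:
  P(1)·log₂(P(1)/Q(1)) = (2/3)·log₂((2/3)/(1/2)) = 0.27669
  P(2)·log₂(P(2)/Q(2)) = (1/3)·log₂((1/3)/(1/2)) = -0.19499

D_KL(P||Q) = 0.27669 - 0.19499 = 0.08170 ≈ 0.0817 bits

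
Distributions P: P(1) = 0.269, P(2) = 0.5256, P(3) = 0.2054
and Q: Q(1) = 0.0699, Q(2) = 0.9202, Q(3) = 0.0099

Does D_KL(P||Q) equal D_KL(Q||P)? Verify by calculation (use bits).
D_KL(P||Q) = 0.9969 bits, D_KL(Q||P) = 0.5643 bits. No — D_KL(P||Q) ≠ D_KL(Q||P) for this pair.

D_KL(P||Q) = Σ P(x) log₂(P(x)/Q(x))

Computing term by term:
  P(1)·log₂(P(1)/Q(1)) = 0.269·log₂(0.269/0.0699) = 0.52300
  P(2)·log₂(P(2)/Q(2)) = 0.5256·log₂(0.5256/0.9202) = -0.42468
  P(3)·log₂(P(3)/Q(3)) = 0.2054·log₂(0.2054/0.0099) = 0.89860

D_KL(P||Q) = 0.52300 - 0.42468 + 0.89860 = 0.99692 ≈ 0.9969 bits

D_KL(Q||P) = Σ Q(x) log₂(Q(x)/P(x))

Computing term by term:
  Q(1)·log₂(Q(1)/P(1)) = 0.0699·log₂(0.0699/0.269) = -0.13590
  Q(2)·log₂(Q(2)/P(2)) = 0.9202·log₂(0.9202/0.5256) = 0.74351
  Q(3)·log₂(Q(3)/P(3)) = 0.0099·log₂(0.0099/0.2054) = -0.04331

D_KL(Q||P) = -0.13590 + 0.74351 - 0.04331 = 0.56430 ≈ 0.5643 bits

These are NOT equal (difference: 0.4326 bits). KL divergence is asymmetric: D_KL(P||Q) ≠ D_KL(Q||P) in general.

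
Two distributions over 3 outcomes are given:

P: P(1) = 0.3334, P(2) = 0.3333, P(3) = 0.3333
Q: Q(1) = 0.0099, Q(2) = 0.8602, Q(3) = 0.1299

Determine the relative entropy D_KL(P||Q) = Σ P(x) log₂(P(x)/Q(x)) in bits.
1.6888 bits

D_KL(P||Q) = Σ P(x) log₂(P(x)/Q(x))

Computing term by term:
  P(1)·log₂(P(1)/Q(1)) = 0.3334·log₂(0.3334/0.0099) = 1.69157
  P(2)·log₂(P(2)/Q(2)) = 0.3333·log₂(0.3333/0.8602) = -0.45590
  P(3)·log₂(P(3)/Q(3)) = 0.3333·log₂(0.3333/0.1299) = 0.45309

D_KL(P||Q) = 1.69157 - 0.45590 + 0.45309 = 1.68876 ≈ 1.6888 bits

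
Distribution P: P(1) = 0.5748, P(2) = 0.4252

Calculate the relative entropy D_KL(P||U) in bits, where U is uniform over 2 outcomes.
0.0162 bits

U(i) = 1/2 for all i

D_KL(P||U) = Σ P(x) log₂(P(x) / (1/2))
           = Σ P(x) log₂(P(x)) + log₂(2)
           = log₂(2) - H(P)

H(P) = -Σ P(x) log₂(P(x)):
  -P(1)·log₂(P(1)) = -(0.5748)·log₂(0.5748) = 0.45919
  -P(2)·log₂(P(2)) = -(0.4252)·log₂(0.4252) = 0.52461
H(P) = 0.45919 + 0.52461 = 0.98380 bits

log₂(2) = 1.00000 bits

D_KL(P||U) = 1.00000 - 0.98380 = 0.01620 ≈ 0.0162 bits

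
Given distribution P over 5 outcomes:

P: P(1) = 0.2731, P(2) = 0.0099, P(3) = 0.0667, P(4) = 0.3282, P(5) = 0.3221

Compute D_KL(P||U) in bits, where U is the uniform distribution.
0.4301 bits

U(i) = 1/5 for all i

D_KL(P||U) = Σ P(x) log₂(P(x) / (1/5))
           = Σ P(x) log₂(P(x)) + log₂(5)
           = log₂(5) - H(P)

H(P) = -Σ P(x) log₂(P(x)):
  -P(1)·log₂(P(1)) = -(0.2731)·log₂(0.2731) = 0.51138
  -P(2)·log₂(P(2)) = -(0.0099)·log₂(0.0099) = 0.06592
  -P(3)·log₂(P(3)) = -(0.0667)·log₂(0.0667) = 0.26054
  -P(4)·log₂(P(4)) = -(0.3282)·log₂(0.3282) = 0.52753
  -P(5)·log₂(P(5)) = -(0.3221)·log₂(0.3221) = 0.52645
H(P) = 0.51138 + 0.06592 + 0.26054 + 0.52753 + 0.52645 = 1.89182 bits

log₂(5) = 2.32193 bits

D_KL(P||U) = 2.32193 - 1.89182 = 0.43011 ≈ 0.4301 bits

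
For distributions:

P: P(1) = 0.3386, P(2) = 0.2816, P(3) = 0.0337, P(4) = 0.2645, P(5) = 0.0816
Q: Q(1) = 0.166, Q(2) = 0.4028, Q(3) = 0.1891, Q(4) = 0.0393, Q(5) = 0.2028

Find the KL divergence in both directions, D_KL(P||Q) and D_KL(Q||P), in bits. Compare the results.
D_KL(P||Q) = 0.7393 bits, D_KL(Q||P) = 0.6661 bits. D_KL(P||Q) is larger than D_KL(Q||P) by 0.0732 bits; the two directions differ.

D_KL(P||Q) = Σ P(x) log₂(P(x)/Q(x))

Computing term by term:
  P(1)·log₂(P(1)/Q(1)) = 0.3386·log₂(0.3386/0.166) = 0.34822
  P(2)·log₂(P(2)/Q(2)) = 0.2816·log₂(0.2816/0.4028) = -0.14542
  P(3)·log₂(P(3)/Q(3)) = 0.0337·log₂(0.0337/0.1891) = -0.08386
  P(4)·log₂(P(4)/Q(4)) = 0.2645·log₂(0.2645/0.0393) = 0.72755
  P(5)·log₂(P(5)/Q(5)) = 0.0816·log₂(0.0816/0.2028) = -0.10717

D_KL(P||Q) = 0.34822 - 0.14542 - 0.08386 + 0.72755 - 0.10717 = 0.73932 ≈ 0.7393 bits

D_KL(Q||P) = Σ Q(x) log₂(Q(x)/P(x))

Computing term by term:
  Q(1)·log₂(Q(1)/P(1)) = 0.166·log₂(0.166/0.3386) = -0.17071
  Q(2)·log₂(Q(2)/P(2)) = 0.4028·log₂(0.4028/0.2816) = 0.20801
  Q(3)·log₂(Q(3)/P(3)) = 0.1891·log₂(0.1891/0.0337) = 0.47054
  Q(4)·log₂(Q(4)/P(4)) = 0.0393·log₂(0.0393/0.2645) = -0.10810
  Q(5)·log₂(Q(5)/P(5)) = 0.2028·log₂(0.2028/0.0816) = 0.26636

D_KL(Q||P) = -0.17071 + 0.20801 + 0.47054 - 0.10810 + 0.26636 = 0.66610 ≈ 0.6661 bits

These are NOT equal (difference: 0.0732 bits). KL divergence is asymmetric: D_KL(P||Q) ≠ D_KL(Q||P) in general.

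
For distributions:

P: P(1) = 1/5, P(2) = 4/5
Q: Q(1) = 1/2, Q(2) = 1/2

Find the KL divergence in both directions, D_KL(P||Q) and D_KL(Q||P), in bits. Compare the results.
D_KL(P||Q) = 0.2781 bits, D_KL(Q||P) = 0.3219 bits. D_KL(Q||P) is larger than D_KL(P||Q) by 0.0438 bits; the two directions differ.

D_KL(P||Q) = Σ P(x) log₂(P(x)/Q(x))

Computing term by term:
  P(1)·log₂(P(1)/Q(1)) = (1/5)·log₂((1/5)/(1/2)) = -0.26439
  P(2)·log₂(P(2)/Q(2)) = (4/5)·log₂((4/5)/(1/2)) = 0.54246

D_KL(P||Q) = -0.26439 + 0.54246 = 0.27807 ≈ 0.2781 bits

D_KL(Q||P) = Σ Q(x) log₂(Q(x)/P(x))

Computing term by term:
  Q(1)·log₂(Q(1)/P(1)) = (1/2)·log₂((1/2)/(1/5)) = 0.66096
  Q(2)·log₂(Q(2)/P(2)) = (1/2)·log₂((1/2)/(4/5)) = -0.33904

D_KL(Q||P) = 0.66096 - 0.33904 = 0.32192 ≈ 0.3219 bits

These are NOT equal (difference: 0.0438 bits). KL divergence is asymmetric: D_KL(P||Q) ≠ D_KL(Q||P) in general.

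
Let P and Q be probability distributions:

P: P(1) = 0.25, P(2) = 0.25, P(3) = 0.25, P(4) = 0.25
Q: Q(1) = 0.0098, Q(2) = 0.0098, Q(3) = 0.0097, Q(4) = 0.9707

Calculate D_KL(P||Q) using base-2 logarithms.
3.0192 bits

D_KL(P||Q) = Σ P(x) log₂(P(x)/Q(x))

Computing term by term:
  P(1)·log₂(P(1)/Q(1)) = 0.25·log₂(0.25/0.0098) = 1.16825
  P(2)·log₂(P(2)/Q(2)) = 0.25·log₂(0.25/0.0098) = 1.16825
  P(3)·log₂(P(3)/Q(3)) = 0.25·log₂(0.25/0.0097) = 1.17195
  P(4)·log₂(P(4)/Q(4)) = 0.25·log₂(0.25/0.9707) = -0.48927

D_KL(P||Q) = 1.16825 + 1.16825 + 1.17195 - 0.48927 = 3.01918 ≈ 3.0192 bits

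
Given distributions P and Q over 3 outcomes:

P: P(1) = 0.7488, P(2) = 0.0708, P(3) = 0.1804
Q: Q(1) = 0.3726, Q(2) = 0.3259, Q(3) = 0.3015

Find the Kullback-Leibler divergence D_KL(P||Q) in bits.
0.4644 bits

D_KL(P||Q) = Σ P(x) log₂(P(x)/Q(x))

Computing term by term:
  P(1)·log₂(P(1)/Q(1)) = 0.7488·log₂(0.7488/0.3726) = 0.75401
  P(2)·log₂(P(2)/Q(2)) = 0.0708·log₂(0.0708/0.3259) = -0.15594
  P(3)·log₂(P(3)/Q(3)) = 0.1804·log₂(0.1804/0.3015) = -0.13367

D_KL(P||Q) = 0.75401 - 0.15594 - 0.13367 = 0.46440 ≈ 0.4644 bits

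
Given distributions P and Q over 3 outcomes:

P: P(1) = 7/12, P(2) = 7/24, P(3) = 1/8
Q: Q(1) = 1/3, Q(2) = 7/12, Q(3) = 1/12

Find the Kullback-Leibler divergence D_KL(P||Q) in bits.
0.2524 bits

D_KL(P||Q) = Σ P(x) log₂(P(x)/Q(x))

Computing term by term:
  P(1)·log₂(P(1)/Q(1)) = (7/12)·log₂((7/12)/(1/3)) = 0.47096
  P(2)·log₂(P(2)/Q(2)) = (7/24)·log₂((7/24)/(7/12)) = -0.29167
  P(3)·log₂(P(3)/Q(3)) = (1/8)·log₂((1/8)/(1/12)) = 0.07312

D_KL(P||Q) = 0.47096 - 0.29167 + 0.07312 = 0.25241 ≈ 0.2524 bits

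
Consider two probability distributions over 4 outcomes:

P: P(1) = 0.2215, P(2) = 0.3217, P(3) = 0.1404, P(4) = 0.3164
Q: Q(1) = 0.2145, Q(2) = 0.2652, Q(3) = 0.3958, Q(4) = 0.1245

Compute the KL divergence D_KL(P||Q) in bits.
0.3157 bits

D_KL(P||Q) = Σ P(x) log₂(P(x)/Q(x))

Computing term by term:
  P(1)·log₂(P(1)/Q(1)) = 0.2215·log₂(0.2215/0.2145) = 0.01026
  P(2)·log₂(P(2)/Q(2)) = 0.3217·log₂(0.3217/0.2652) = 0.08964
  P(3)·log₂(P(3)/Q(3)) = 0.1404·log₂(0.1404/0.3958) = -0.20993
  P(4)·log₂(P(4)/Q(4)) = 0.3164·log₂(0.3164/0.1245) = 0.42575

D_KL(P||Q) = 0.01026 + 0.08964 - 0.20993 + 0.42575 = 0.31572 ≈ 0.3157 bits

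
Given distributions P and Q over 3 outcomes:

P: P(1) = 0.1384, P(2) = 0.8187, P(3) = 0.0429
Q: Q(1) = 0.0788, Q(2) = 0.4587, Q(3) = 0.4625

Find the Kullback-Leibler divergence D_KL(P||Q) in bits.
0.6496 bits

D_KL(P||Q) = Σ P(x) log₂(P(x)/Q(x))

Computing term by term:
  P(1)·log₂(P(1)/Q(1)) = 0.1384·log₂(0.1384/0.0788) = 0.11246
  P(2)·log₂(P(2)/Q(2)) = 0.8187·log₂(0.8187/0.4587) = 0.68426
  P(3)·log₂(P(3)/Q(3)) = 0.0429·log₂(0.0429/0.4625) = -0.14716

D_KL(P||Q) = 0.11246 + 0.68426 - 0.14716 = 0.64956 ≈ 0.6496 bits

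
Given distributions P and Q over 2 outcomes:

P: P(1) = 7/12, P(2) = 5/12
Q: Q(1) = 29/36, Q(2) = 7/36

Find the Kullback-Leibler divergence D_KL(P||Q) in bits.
0.1865 bits

D_KL(P||Q) = Σ P(x) log₂(P(x)/Q(x))

Computing term by term:
  P(1)·log₂(P(1)/Q(1)) = (7/12)·log₂((7/12)/(29/36)) = -0.27164
  P(2)·log₂(P(2)/Q(2)) = (5/12)·log₂((5/12)/(7/36)) = 0.45814

D_KL(P||Q) = -0.27164 + 0.45814 = 0.18650 ≈ 0.1865 bits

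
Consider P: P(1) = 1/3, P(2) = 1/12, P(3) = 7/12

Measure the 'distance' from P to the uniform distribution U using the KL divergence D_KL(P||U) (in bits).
0.3043 bits

U(i) = 1/3 for all i

D_KL(P||U) = Σ P(x) log₂(P(x) / (1/3))
           = Σ P(x) log₂(P(x)) + log₂(3)
           = log₂(3) - H(P)

H(P) = -Σ P(x) log₂(P(x)):
  -P(1)·log₂(P(1)) = -(1/3)·log₂(1/3) = 0.52832
  -P(2)·log₂(P(2)) = -(1/12)·log₂(1/12) = 0.29875
  -P(3)·log₂(P(3)) = -(7/12)·log₂(7/12) = 0.45360
H(P) = 0.52832 + 0.29875 + 0.45360 = 1.28067 bits

log₂(3) = 1.58496 bits

D_KL(P||U) = 1.58496 - 1.28067 = 0.30429 ≈ 0.3043 bits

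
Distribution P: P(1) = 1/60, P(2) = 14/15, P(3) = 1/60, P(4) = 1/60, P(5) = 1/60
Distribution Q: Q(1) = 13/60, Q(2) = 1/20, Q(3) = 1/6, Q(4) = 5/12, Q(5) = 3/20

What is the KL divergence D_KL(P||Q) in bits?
3.6936 bits

D_KL(P||Q) = Σ P(x) log₂(P(x)/Q(x))

Computing term by term:
  P(1)·log₂(P(1)/Q(1)) = (1/60)·log₂((1/60)/(13/60)) = -0.06167
  P(2)·log₂(P(2)/Q(2)) = (14/15)·log₂((14/15)/(1/20)) = 3.94090
  P(3)·log₂(P(3)/Q(3)) = (1/60)·log₂((1/60)/(1/6)) = -0.05537
  P(4)·log₂(P(4)/Q(4)) = (1/60)·log₂((1/60)/(5/12)) = -0.07740
  P(5)·log₂(P(5)/Q(5)) = (1/60)·log₂((1/60)/(3/20)) = -0.05283

D_KL(P||Q) = -0.06167 + 3.94090 - 0.05537 - 0.07740 - 0.05283 = 3.69363 ≈ 3.6936 bits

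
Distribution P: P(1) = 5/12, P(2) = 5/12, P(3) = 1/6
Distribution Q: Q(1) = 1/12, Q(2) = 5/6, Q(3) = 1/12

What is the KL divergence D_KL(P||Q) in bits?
0.7175 bits

D_KL(P||Q) = Σ P(x) log₂(P(x)/Q(x))

Computing term by term:
  P(1)·log₂(P(1)/Q(1)) = (5/12)·log₂((5/12)/(1/12)) = 0.96747
  P(2)·log₂(P(2)/Q(2)) = (5/12)·log₂((5/12)/(5/6)) = -0.41667
  P(3)·log₂(P(3)/Q(3)) = (1/6)·log₂((1/6)/(1/12)) = 0.16667

D_KL(P||Q) = 0.96747 - 0.41667 + 0.16667 = 0.71747 ≈ 0.7175 bits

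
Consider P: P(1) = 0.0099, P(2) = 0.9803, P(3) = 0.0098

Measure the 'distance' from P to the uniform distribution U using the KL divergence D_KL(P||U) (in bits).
1.4255 bits

U(i) = 1/3 for all i

D_KL(P||U) = Σ P(x) log₂(P(x) / (1/3))
           = Σ P(x) log₂(P(x)) + log₂(3)
           = log₂(3) - H(P)

H(P) = -Σ P(x) log₂(P(x)):
  -P(1)·log₂(P(1)) = -(0.0099)·log₂(0.0099) = 0.06592
  -P(2)·log₂(P(2)) = -(0.9803)·log₂(0.9803) = 0.02814
  -P(3)·log₂(P(3)) = -(0.0098)·log₂(0.0098) = 0.06540
H(P) = 0.06592 + 0.02814 + 0.06540 = 0.15946 bits

log₂(3) = 1.58496 bits

D_KL(P||U) = 1.58496 - 0.15946 = 1.42550 ≈ 1.4255 bits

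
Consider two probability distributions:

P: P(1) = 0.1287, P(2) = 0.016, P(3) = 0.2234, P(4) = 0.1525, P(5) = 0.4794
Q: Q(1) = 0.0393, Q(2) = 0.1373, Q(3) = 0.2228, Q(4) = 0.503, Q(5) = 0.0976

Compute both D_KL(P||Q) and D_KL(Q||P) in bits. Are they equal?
D_KL(P||Q) = 1.0098 bits, D_KL(Q||P) = 0.9996 bits. No, they are not equal.

D_KL(P||Q) = Σ P(x) log₂(P(x)/Q(x))

Computing term by term:
  P(1)·log₂(P(1)/Q(1)) = 0.1287·log₂(0.1287/0.0393) = 0.22026
  P(2)·log₂(P(2)/Q(2)) = 0.016·log₂(0.016/0.1373) = -0.04962
  P(3)·log₂(P(3)/Q(3)) = 0.2234·log₂(0.2234/0.2228) = 0.00087
  P(4)·log₂(P(4)/Q(4)) = 0.1525·log₂(0.1525/0.503) = -0.26257
  P(5)·log₂(P(5)/Q(5)) = 0.4794·log₂(0.4794/0.0976) = 1.10084

D_KL(P||Q) = 0.22026 - 0.04962 + 0.00087 - 0.26257 + 1.10084 = 1.00978 ≈ 1.0098 bits

D_KL(Q||P) = Σ Q(x) log₂(Q(x)/P(x))

Computing term by term:
  Q(1)·log₂(Q(1)/P(1)) = 0.0393·log₂(0.0393/0.1287) = -0.06726
  Q(2)·log₂(Q(2)/P(2)) = 0.1373·log₂(0.1373/0.016) = 0.42579
  Q(3)·log₂(Q(3)/P(3)) = 0.2228·log₂(0.2228/0.2234) = -0.00086
  Q(4)·log₂(Q(4)/P(4)) = 0.503·log₂(0.503/0.1525) = 0.86604
  Q(5)·log₂(Q(5)/P(5)) = 0.0976·log₂(0.0976/0.4794) = -0.22412

D_KL(Q||P) = -0.06726 + 0.42579 - 0.00086 + 0.86604 - 0.22412 = 0.99959 ≈ 0.9996 bits

These are NOT equal (difference: 0.0102 bits). KL divergence is asymmetric: D_KL(P||Q) ≠ D_KL(Q||P) in general.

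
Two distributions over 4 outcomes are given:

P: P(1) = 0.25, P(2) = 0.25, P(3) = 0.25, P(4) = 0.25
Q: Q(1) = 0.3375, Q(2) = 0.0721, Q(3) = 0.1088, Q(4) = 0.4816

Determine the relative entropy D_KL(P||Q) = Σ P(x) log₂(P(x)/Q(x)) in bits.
0.4038 bits

D_KL(P||Q) = Σ P(x) log₂(P(x)/Q(x))

Computing term by term:
  P(1)·log₂(P(1)/Q(1)) = 0.25·log₂(0.25/0.3375) = -0.10824
  P(2)·log₂(P(2)/Q(2)) = 0.25·log₂(0.25/0.0721) = 0.44846
  P(3)·log₂(P(3)/Q(3)) = 0.25·log₂(0.25/0.1088) = 0.30006
  P(4)·log₂(P(4)/Q(4)) = 0.25·log₂(0.25/0.4816) = -0.23648

D_KL(P||Q) = -0.10824 + 0.44846 + 0.30006 - 0.23648 = 0.40380 ≈ 0.4038 bits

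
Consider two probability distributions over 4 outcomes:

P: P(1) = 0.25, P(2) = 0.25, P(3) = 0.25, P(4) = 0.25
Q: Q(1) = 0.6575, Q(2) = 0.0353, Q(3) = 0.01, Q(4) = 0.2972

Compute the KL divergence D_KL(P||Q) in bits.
1.4559 bits

D_KL(P||Q) = Σ P(x) log₂(P(x)/Q(x))

Computing term by term:
  P(1)·log₂(P(1)/Q(1)) = 0.25·log₂(0.25/0.6575) = -0.34877
  P(2)·log₂(P(2)/Q(2)) = 0.25·log₂(0.25/0.0353) = 0.70605
  P(3)·log₂(P(3)/Q(3)) = 0.25·log₂(0.25/0.01) = 1.16096
  P(4)·log₂(P(4)/Q(4)) = 0.25·log₂(0.25/0.2972) = -0.06238

D_KL(P||Q) = -0.34877 + 0.70605 + 1.16096 - 0.06238 = 1.45586 ≈ 1.4559 bits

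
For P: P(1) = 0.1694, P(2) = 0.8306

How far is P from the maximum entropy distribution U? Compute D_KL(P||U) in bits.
0.3437 bits

U(i) = 1/2 for all i

D_KL(P||U) = Σ P(x) log₂(P(x) / (1/2))
           = Σ P(x) log₂(P(x)) + log₂(2)
           = log₂(2) - H(P)

H(P) = -Σ P(x) log₂(P(x)):
  -P(1)·log₂(P(1)) = -(0.1694)·log₂(0.1694) = 0.43392
  -P(2)·log₂(P(2)) = -(0.8306)·log₂(0.8306) = 0.22241
H(P) = 0.43392 + 0.22241 = 0.65633 bits

log₂(2) = 1.00000 bits

D_KL(P||U) = 1.00000 - 0.65633 = 0.34367 ≈ 0.3437 bits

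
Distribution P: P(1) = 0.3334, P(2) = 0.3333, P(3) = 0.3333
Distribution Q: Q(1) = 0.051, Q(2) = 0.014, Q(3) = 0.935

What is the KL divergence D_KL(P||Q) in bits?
1.9314 bits

D_KL(P||Q) = Σ P(x) log₂(P(x)/Q(x))

Computing term by term:
  P(1)·log₂(P(1)/Q(1)) = 0.3334·log₂(0.3334/0.051) = 0.90308
  P(2)·log₂(P(2)/Q(2)) = 0.3333·log₂(0.3333/0.014) = 1.52429
  P(3)·log₂(P(3)/Q(3)) = 0.3333·log₂(0.3333/0.935) = -0.49600

D_KL(P||Q) = 0.90308 + 1.52429 - 0.49600 = 1.93137 ≈ 1.9314 bits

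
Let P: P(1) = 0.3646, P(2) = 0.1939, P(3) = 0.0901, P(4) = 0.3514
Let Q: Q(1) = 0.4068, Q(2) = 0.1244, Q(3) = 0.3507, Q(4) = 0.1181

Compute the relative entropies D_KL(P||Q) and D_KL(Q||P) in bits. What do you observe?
D_KL(P||Q) = 0.4427 bits, D_KL(Q||P) = 0.4864 bits. The two directions give different values (D_KL(Q||P) exceeds D_KL(P||Q) by 0.0437 bits): KL divergence is asymmetric.

D_KL(P||Q) = Σ P(x) log₂(P(x)/Q(x))

Computing term by term:
  P(1)·log₂(P(1)/Q(1)) = 0.3646·log₂(0.3646/0.4068) = -0.05761
  P(2)·log₂(P(2)/Q(2)) = 0.1939·log₂(0.1939/0.1244) = 0.12416
  P(3)·log₂(P(3)/Q(3)) = 0.0901·log₂(0.0901/0.3507) = -0.17665
  P(4)·log₂(P(4)/Q(4)) = 0.3514·log₂(0.3514/0.1181) = 0.55279

D_KL(P||Q) = -0.05761 + 0.12416 - 0.17665 + 0.55279 = 0.44269 ≈ 0.4427 bits

D_KL(Q||P) = Σ Q(x) log₂(Q(x)/P(x))

Computing term by term:
  Q(1)·log₂(Q(1)/P(1)) = 0.4068·log₂(0.4068/0.3646) = 0.06428
  Q(2)·log₂(Q(2)/P(2)) = 0.1244·log₂(0.1244/0.1939) = -0.07966
  Q(3)·log₂(Q(3)/P(3)) = 0.3507·log₂(0.3507/0.0901) = 0.68760
  Q(4)·log₂(Q(4)/P(4)) = 0.1181·log₂(0.1181/0.3514) = -0.18578

D_KL(Q||P) = 0.06428 - 0.07966 + 0.68760 - 0.18578 = 0.48644 ≈ 0.4864 bits

These are NOT equal (difference: 0.0437 bits). KL divergence is asymmetric: D_KL(P||Q) ≠ D_KL(Q||P) in general.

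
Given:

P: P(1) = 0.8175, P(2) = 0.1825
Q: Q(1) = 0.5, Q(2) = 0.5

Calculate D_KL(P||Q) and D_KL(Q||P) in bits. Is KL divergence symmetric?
D_KL(P||Q) = 0.3145 bits, D_KL(Q||P) = 0.3724 bits. No, KL divergence is not symmetric.

D_KL(P||Q) = Σ P(x) log₂(P(x)/Q(x))

Computing term by term:
  P(1)·log₂(P(1)/Q(1)) = 0.8175·log₂(0.8175/0.5) = 0.57985
  P(2)·log₂(P(2)/Q(2)) = 0.1825·log₂(0.1825/0.5) = -0.26536

D_KL(P||Q) = 0.57985 - 0.26536 = 0.31449 ≈ 0.3145 bits

D_KL(Q||P) = Σ Q(x) log₂(Q(x)/P(x))

Computing term by term:
  Q(1)·log₂(Q(1)/P(1)) = 0.5·log₂(0.5/0.8175) = -0.35465
  Q(2)·log₂(Q(2)/P(2)) = 0.5·log₂(0.5/0.1825) = 0.72702

D_KL(Q||P) = -0.35465 + 0.72702 = 0.37237 ≈ 0.3724 bits

These are NOT equal (difference: 0.0579 bits). KL divergence is asymmetric: D_KL(P||Q) ≠ D_KL(Q||P) in general.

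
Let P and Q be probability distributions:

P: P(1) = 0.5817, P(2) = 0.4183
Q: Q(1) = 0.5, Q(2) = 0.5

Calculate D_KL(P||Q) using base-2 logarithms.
0.0193 bits

D_KL(P||Q) = Σ P(x) log₂(P(x)/Q(x))

Computing term by term:
  P(1)·log₂(P(1)/Q(1)) = 0.5817·log₂(0.5817/0.5) = 0.12701
  P(2)·log₂(P(2)/Q(2)) = 0.4183·log₂(0.4183/0.5) = -0.10767

D_KL(P||Q) = 0.12701 - 0.10767 = 0.01934 ≈ 0.0193 bits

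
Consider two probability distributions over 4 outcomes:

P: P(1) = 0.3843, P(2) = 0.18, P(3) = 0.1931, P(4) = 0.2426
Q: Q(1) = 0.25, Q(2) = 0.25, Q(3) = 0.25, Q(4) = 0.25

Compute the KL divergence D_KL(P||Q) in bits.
0.0706 bits

D_KL(P||Q) = Σ P(x) log₂(P(x)/Q(x))

Computing term by term:
  P(1)·log₂(P(1)/Q(1)) = 0.3843·log₂(0.3843/0.25) = 0.23838
  P(2)·log₂(P(2)/Q(2)) = 0.18·log₂(0.18/0.25) = -0.08531
  P(3)·log₂(P(3)/Q(3)) = 0.1931·log₂(0.1931/0.25) = -0.07195
  P(4)·log₂(P(4)/Q(4)) = 0.2426·log₂(0.2426/0.25) = -0.01052

D_KL(P||Q) = 0.23838 - 0.08531 - 0.07195 - 0.01052 = 0.07060 ≈ 0.0706 bits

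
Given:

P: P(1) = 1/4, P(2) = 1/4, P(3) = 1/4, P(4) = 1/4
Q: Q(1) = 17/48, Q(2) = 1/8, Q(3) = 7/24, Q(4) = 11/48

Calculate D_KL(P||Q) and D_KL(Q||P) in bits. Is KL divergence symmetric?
D_KL(P||Q) = 0.1002 bits, D_KL(Q||P) = 0.0891 bits. No, KL divergence is not symmetric.

D_KL(P||Q) = Σ P(x) log₂(P(x)/Q(x))

Computing term by term:
  P(1)·log₂(P(1)/Q(1)) = (1/4)·log₂((1/4)/(17/48)) = -0.12563
  P(2)·log₂(P(2)/Q(2)) = (1/4)·log₂((1/4)/(1/8)) = 0.25000
  P(3)·log₂(P(3)/Q(3)) = (1/4)·log₂((1/4)/(7/24)) = -0.05560
  P(4)·log₂(P(4)/Q(4)) = (1/4)·log₂((1/4)/(11/48)) = 0.03138

D_KL(P||Q) = -0.12563 + 0.25000 - 0.05560 + 0.03138 = 0.10015 ≈ 0.1002 bits

D_KL(Q||P) = Σ Q(x) log₂(Q(x)/P(x))

Computing term by term:
  Q(1)·log₂(Q(1)/P(1)) = (17/48)·log₂((17/48)/(1/4)) = 0.17797
  Q(2)·log₂(Q(2)/P(2)) = (1/8)·log₂((1/8)/(1/4)) = -0.12500
  Q(3)·log₂(Q(3)/P(3)) = (7/24)·log₂((7/24)/(1/4)) = 0.06486
  Q(4)·log₂(Q(4)/P(4)) = (11/48)·log₂((11/48)/(1/4)) = -0.02877

D_KL(Q||P) = 0.17797 - 0.12500 + 0.06486 - 0.02877 = 0.08906 ≈ 0.0891 bits

These are NOT equal (difference: 0.0111 bits). KL divergence is asymmetric: D_KL(P||Q) ≠ D_KL(Q||P) in general.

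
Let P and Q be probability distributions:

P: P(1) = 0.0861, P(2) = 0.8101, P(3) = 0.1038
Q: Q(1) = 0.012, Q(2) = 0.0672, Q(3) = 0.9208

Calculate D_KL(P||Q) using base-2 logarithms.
2.8274 bits

D_KL(P||Q) = Σ P(x) log₂(P(x)/Q(x))

Computing term by term:
  P(1)·log₂(P(1)/Q(1)) = 0.0861·log₂(0.0861/0.012) = 0.24478
  P(2)·log₂(P(2)/Q(2)) = 0.8101·log₂(0.8101/0.0672) = 2.90953
  P(3)·log₂(P(3)/Q(3)) = 0.1038·log₂(0.1038/0.9208) = -0.32687

D_KL(P||Q) = 0.24478 + 2.90953 - 0.32687 = 2.82744 ≈ 2.8274 bits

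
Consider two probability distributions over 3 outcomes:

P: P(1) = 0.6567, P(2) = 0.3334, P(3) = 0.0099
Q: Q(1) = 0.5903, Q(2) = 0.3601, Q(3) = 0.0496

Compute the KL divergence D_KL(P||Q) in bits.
0.0409 bits

D_KL(P||Q) = Σ P(x) log₂(P(x)/Q(x))

Computing term by term:
  P(1)·log₂(P(1)/Q(1)) = 0.6567·log₂(0.6567/0.5903) = 0.10099
  P(2)·log₂(P(2)/Q(2)) = 0.3334·log₂(0.3334/0.3601) = -0.03706
  P(3)·log₂(P(3)/Q(3)) = 0.0099·log₂(0.0099/0.0496) = -0.02302

D_KL(P||Q) = 0.10099 - 0.03706 - 0.02302 = 0.04091 ≈ 0.0409 bits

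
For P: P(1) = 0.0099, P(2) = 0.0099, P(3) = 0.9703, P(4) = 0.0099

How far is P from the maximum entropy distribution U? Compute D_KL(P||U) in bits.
1.7600 bits

U(i) = 1/4 for all i

D_KL(P||U) = Σ P(x) log₂(P(x) / (1/4))
           = Σ P(x) log₂(P(x)) + log₂(4)
           = log₂(4) - H(P)

H(P) = -Σ P(x) log₂(P(x)):
  -P(1)·log₂(P(1)) = -(0.0099)·log₂(0.0099) = 0.06592
  -P(2)·log₂(P(2)) = -(0.0099)·log₂(0.0099) = 0.06592
  -P(3)·log₂(P(3)) = -(0.9703)·log₂(0.9703) = 0.04221
  -P(4)·log₂(P(4)) = -(0.0099)·log₂(0.0099) = 0.06592
H(P) = 0.06592 + 0.06592 + 0.04221 + 0.06592 = 0.23997 bits

log₂(4) = 2.00000 bits

D_KL(P||U) = 2.00000 - 0.23997 = 1.76003 ≈ 1.7600 bits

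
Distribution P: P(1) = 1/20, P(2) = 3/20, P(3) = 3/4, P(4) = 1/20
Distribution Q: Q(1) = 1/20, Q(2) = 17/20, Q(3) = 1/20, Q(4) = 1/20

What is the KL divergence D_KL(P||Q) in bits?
2.5548 bits

D_KL(P||Q) = Σ P(x) log₂(P(x)/Q(x))

Computing term by term:
  P(1)·log₂(P(1)/Q(1)) = (1/20)·log₂((1/20)/(1/20)) = 0.00000
  P(2)·log₂(P(2)/Q(2)) = (3/20)·log₂((3/20)/(17/20)) = -0.37538
  P(3)·log₂(P(3)/Q(3)) = (3/4)·log₂((3/4)/(1/20)) = 2.93017
  P(4)·log₂(P(4)/Q(4)) = (1/20)·log₂((1/20)/(1/20)) = 0.00000

D_KL(P||Q) = 0.00000 - 0.37538 + 2.93017 + 0.00000 = 2.55479 ≈ 2.5548 bits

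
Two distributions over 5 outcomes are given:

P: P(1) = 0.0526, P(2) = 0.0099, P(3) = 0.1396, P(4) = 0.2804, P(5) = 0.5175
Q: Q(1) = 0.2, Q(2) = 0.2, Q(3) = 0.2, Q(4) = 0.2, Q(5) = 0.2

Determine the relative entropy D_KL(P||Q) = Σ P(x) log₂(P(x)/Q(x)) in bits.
0.6298 bits

D_KL(P||Q) = Σ P(x) log₂(P(x)/Q(x))

Computing term by term:
  P(1)·log₂(P(1)/Q(1)) = 0.0526·log₂(0.0526/0.2) = -0.10135
  P(2)·log₂(P(2)/Q(2)) = 0.0099·log₂(0.0099/0.2) = -0.04293
  P(3)·log₂(P(3)/Q(3)) = 0.1396·log₂(0.1396/0.2) = -0.07241
  P(4)·log₂(P(4)/Q(4)) = 0.2804·log₂(0.2804/0.2) = 0.13669
  P(5)·log₂(P(5)/Q(5)) = 0.5175·log₂(0.5175/0.2) = 0.70978

D_KL(P||Q) = -0.10135 - 0.04293 - 0.07241 + 0.13669 + 0.70978 = 0.62978 ≈ 0.6298 bits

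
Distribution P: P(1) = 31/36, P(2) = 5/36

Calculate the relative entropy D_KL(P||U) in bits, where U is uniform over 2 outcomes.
0.4187 bits

U(i) = 1/2 for all i

D_KL(P||U) = Σ P(x) log₂(P(x) / (1/2))
           = Σ P(x) log₂(P(x)) + log₂(2)
           = log₂(2) - H(P)

H(P) = -Σ P(x) log₂(P(x)):
  -P(1)·log₂(P(1)) = -(31/36)·log₂(31/36) = 0.18577
  -P(2)·log₂(P(2)) = -(5/36)·log₂(5/36) = 0.39556
H(P) = 0.18577 + 0.39556 = 0.58133 bits

log₂(2) = 1.00000 bits

D_KL(P||U) = 1.00000 - 0.58133 = 0.41867 ≈ 0.4187 bits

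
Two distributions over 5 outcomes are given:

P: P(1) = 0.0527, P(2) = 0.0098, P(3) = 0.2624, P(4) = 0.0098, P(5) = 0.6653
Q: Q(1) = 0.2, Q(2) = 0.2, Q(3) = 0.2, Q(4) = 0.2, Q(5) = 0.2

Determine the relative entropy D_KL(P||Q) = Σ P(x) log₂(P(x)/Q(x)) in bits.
1.0698 bits

D_KL(P||Q) = Σ P(x) log₂(P(x)/Q(x))

Computing term by term:
  P(1)·log₂(P(1)/Q(1)) = 0.0527·log₂(0.0527/0.2) = -0.10140
  P(2)·log₂(P(2)/Q(2)) = 0.0098·log₂(0.0098/0.2) = -0.04264
  P(3)·log₂(P(3)/Q(3)) = 0.2624·log₂(0.2624/0.2) = 0.10280
  P(4)·log₂(P(4)/Q(4)) = 0.0098·log₂(0.0098/0.2) = -0.04264
  P(5)·log₂(P(5)/Q(5)) = 0.6653·log₂(0.6653/0.2) = 1.15363

D_KL(P||Q) = -0.10140 - 0.04264 + 0.10280 - 0.04264 + 1.15363 = 1.06975 ≈ 1.0698 bits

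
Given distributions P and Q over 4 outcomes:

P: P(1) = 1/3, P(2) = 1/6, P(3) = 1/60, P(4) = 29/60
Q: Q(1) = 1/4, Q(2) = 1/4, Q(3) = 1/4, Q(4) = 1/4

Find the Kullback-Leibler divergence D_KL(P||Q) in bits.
0.4354 bits

D_KL(P||Q) = Σ P(x) log₂(P(x)/Q(x))

Computing term by term:
  P(1)·log₂(P(1)/Q(1)) = (1/3)·log₂((1/3)/(1/4)) = 0.13835
  P(2)·log₂(P(2)/Q(2)) = (1/6)·log₂((1/6)/(1/4)) = -0.09749
  P(3)·log₂(P(3)/Q(3)) = (1/60)·log₂((1/60)/(1/4)) = -0.06511
  P(4)·log₂(P(4)/Q(4)) = (29/60)·log₂((29/60)/(1/4)) = 0.45969

D_KL(P||Q) = 0.13835 - 0.09749 - 0.06511 + 0.45969 = 0.43544 ≈ 0.4354 bits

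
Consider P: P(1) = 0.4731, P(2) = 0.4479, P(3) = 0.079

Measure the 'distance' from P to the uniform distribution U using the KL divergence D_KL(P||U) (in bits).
0.2658 bits

U(i) = 1/3 for all i

D_KL(P||U) = Σ P(x) log₂(P(x) / (1/3))
           = Σ P(x) log₂(P(x)) + log₂(3)
           = log₂(3) - H(P)

H(P) = -Σ P(x) log₂(P(x)):
  -P(1)·log₂(P(1)) = -(0.4731)·log₂(0.4731) = 0.51085
  -P(2)·log₂(P(2)) = -(0.4479)·log₂(0.4479) = 0.51900
  -P(3)·log₂(P(3)) = -(0.079)·log₂(0.079) = 0.28930
H(P) = 0.51085 + 0.51900 + 0.28930 = 1.31915 bits

log₂(3) = 1.58496 bits

D_KL(P||U) = 1.58496 - 1.31915 = 0.26581 ≈ 0.2658 bits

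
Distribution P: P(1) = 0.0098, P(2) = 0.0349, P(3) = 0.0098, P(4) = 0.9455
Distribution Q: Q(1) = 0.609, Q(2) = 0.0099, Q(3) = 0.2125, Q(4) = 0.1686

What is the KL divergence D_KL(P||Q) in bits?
2.3135 bits

D_KL(P||Q) = Σ P(x) log₂(P(x)/Q(x))

Computing term by term:
  P(1)·log₂(P(1)/Q(1)) = 0.0098·log₂(0.0098/0.609) = -0.05838
  P(2)·log₂(P(2)/Q(2)) = 0.0349·log₂(0.0349/0.0099) = 0.06344
  P(3)·log₂(P(3)/Q(3)) = 0.0098·log₂(0.0098/0.2125) = -0.04350
  P(4)·log₂(P(4)/Q(4)) = 0.9455·log₂(0.9455/0.1686) = 2.35191

D_KL(P||Q) = -0.05838 + 0.06344 - 0.04350 + 2.35191 = 2.31347 ≈ 2.3135 bits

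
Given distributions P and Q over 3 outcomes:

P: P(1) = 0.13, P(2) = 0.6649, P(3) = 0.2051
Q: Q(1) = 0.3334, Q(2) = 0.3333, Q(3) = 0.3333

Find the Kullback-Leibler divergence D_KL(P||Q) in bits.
0.3421 bits

D_KL(P||Q) = Σ P(x) log₂(P(x)/Q(x))

Computing term by term:
  P(1)·log₂(P(1)/Q(1)) = 0.13·log₂(0.13/0.3334) = -0.17664
  P(2)·log₂(P(2)/Q(2)) = 0.6649·log₂(0.6649/0.3333) = 0.66245
  P(3)·log₂(P(3)/Q(3)) = 0.2051·log₂(0.2051/0.3333) = -0.14367

D_KL(P||Q) = -0.17664 + 0.66245 - 0.14367 = 0.34214 ≈ 0.3421 bits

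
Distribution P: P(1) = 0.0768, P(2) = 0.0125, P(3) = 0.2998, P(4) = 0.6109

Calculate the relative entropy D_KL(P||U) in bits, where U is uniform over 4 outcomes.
0.6812 bits

U(i) = 1/4 for all i

D_KL(P||U) = Σ P(x) log₂(P(x) / (1/4))
           = Σ P(x) log₂(P(x)) + log₂(4)
           = log₂(4) - H(P)

H(P) = -Σ P(x) log₂(P(x)):
  -P(1)·log₂(P(1)) = -(0.0768)·log₂(0.0768) = 0.28437
  -P(2)·log₂(P(2)) = -(0.0125)·log₂(0.0125) = 0.07902
  -P(3)·log₂(P(3)) = -(0.2998)·log₂(0.2998) = 0.52103
  -P(4)·log₂(P(4)) = -(0.6109)·log₂(0.6109) = 0.43434
H(P) = 0.28437 + 0.07902 + 0.52103 + 0.43434 = 1.31876 bits

log₂(4) = 2.00000 bits

D_KL(P||U) = 2.00000 - 1.31876 = 0.68124 ≈ 0.6812 bits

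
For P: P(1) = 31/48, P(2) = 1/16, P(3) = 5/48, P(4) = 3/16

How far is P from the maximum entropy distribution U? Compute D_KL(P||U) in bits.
0.5499 bits

U(i) = 1/4 for all i

D_KL(P||U) = Σ P(x) log₂(P(x) / (1/4))
           = Σ P(x) log₂(P(x)) + log₂(4)
           = log₂(4) - H(P)

H(P) = -Σ P(x) log₂(P(x)):
  -P(1)·log₂(P(1)) = -(31/48)·log₂(31/48) = 0.40737
  -P(2)·log₂(P(2)) = -(1/16)·log₂(1/16) = 0.25000
  -P(3)·log₂(P(3)) = -(5/48)·log₂(5/48) = 0.33990
  -P(4)·log₂(P(4)) = -(3/16)·log₂(3/16) = 0.45282
H(P) = 0.40737 + 0.25000 + 0.33990 + 0.45282 = 1.45009 bits

log₂(4) = 2.00000 bits

D_KL(P||U) = 2.00000 - 1.45009 = 0.54991 ≈ 0.5499 bits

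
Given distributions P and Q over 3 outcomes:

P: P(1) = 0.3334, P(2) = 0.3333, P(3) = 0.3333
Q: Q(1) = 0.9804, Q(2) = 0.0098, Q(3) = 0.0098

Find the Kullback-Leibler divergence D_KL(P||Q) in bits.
2.8728 bits

D_KL(P||Q) = Σ P(x) log₂(P(x)/Q(x))

Computing term by term:
  P(1)·log₂(P(1)/Q(1)) = 0.3334·log₂(0.3334/0.9804) = -0.51881
  P(2)·log₂(P(2)/Q(2)) = 0.3333·log₂(0.3333/0.0098) = 1.69580
  P(3)·log₂(P(3)/Q(3)) = 0.3333·log₂(0.3333/0.0098) = 1.69580

D_KL(P||Q) = -0.51881 + 1.69580 + 1.69580 = 2.87279 ≈ 2.8728 bits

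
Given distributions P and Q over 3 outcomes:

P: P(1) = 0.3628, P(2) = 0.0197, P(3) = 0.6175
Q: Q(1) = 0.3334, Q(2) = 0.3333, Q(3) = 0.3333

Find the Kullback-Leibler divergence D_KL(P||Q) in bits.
0.5132 bits

D_KL(P||Q) = Σ P(x) log₂(P(x)/Q(x))

Computing term by term:
  P(1)·log₂(P(1)/Q(1)) = 0.3628·log₂(0.3628/0.3334) = 0.04423
  P(2)·log₂(P(2)/Q(2)) = 0.0197·log₂(0.0197/0.3333) = -0.08039
  P(3)·log₂(P(3)/Q(3)) = 0.6175·log₂(0.6175/0.3333) = 0.54934

D_KL(P||Q) = 0.04423 - 0.08039 + 0.54934 = 0.51318 ≈ 0.5132 bits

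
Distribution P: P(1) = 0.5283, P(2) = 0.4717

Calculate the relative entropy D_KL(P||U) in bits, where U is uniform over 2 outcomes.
0.0023 bits

U(i) = 1/2 for all i

D_KL(P||U) = Σ P(x) log₂(P(x) / (1/2))
           = Σ P(x) log₂(P(x)) + log₂(2)
           = log₂(2) - H(P)

H(P) = -Σ P(x) log₂(P(x)):
  -P(1)·log₂(P(1)) = -(0.5283)·log₂(0.5283) = 0.48634
  -P(2)·log₂(P(2)) = -(0.4717)·log₂(0.4717) = 0.51135
H(P) = 0.48634 + 0.51135 = 0.99769 bits

log₂(2) = 1.00000 bits

D_KL(P||U) = 1.00000 - 0.99769 = 0.00231 ≈ 0.0023 bits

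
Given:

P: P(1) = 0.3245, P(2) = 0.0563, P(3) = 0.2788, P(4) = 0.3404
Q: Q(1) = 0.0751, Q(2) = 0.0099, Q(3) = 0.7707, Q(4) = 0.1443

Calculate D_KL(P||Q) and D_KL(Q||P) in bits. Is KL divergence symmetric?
D_KL(P||Q) = 0.8388 bits, D_KL(Q||P) = 0.7685 bits. No, KL divergence is not symmetric.

D_KL(P||Q) = Σ P(x) log₂(P(x)/Q(x))

Computing term by term:
  P(1)·log₂(P(1)/Q(1)) = 0.3245·log₂(0.3245/0.0751) = 0.68513
  P(2)·log₂(P(2)/Q(2)) = 0.0563·log₂(0.0563/0.0099) = 0.14118
  P(3)·log₂(P(3)/Q(3)) = 0.2788·log₂(0.2788/0.7707) = -0.40898
  P(4)·log₂(P(4)/Q(4)) = 0.3404·log₂(0.3404/0.1443) = 0.42147

D_KL(P||Q) = 0.68513 + 0.14118 - 0.40898 + 0.42147 = 0.83880 ≈ 0.8388 bits

D_KL(Q||P) = Σ Q(x) log₂(Q(x)/P(x))

Computing term by term:
  Q(1)·log₂(Q(1)/P(1)) = 0.0751·log₂(0.0751/0.3245) = -0.15856
  Q(2)·log₂(Q(2)/P(2)) = 0.0099·log₂(0.0099/0.0563) = -0.02483
  Q(3)·log₂(Q(3)/P(3)) = 0.7707·log₂(0.7707/0.2788) = 1.13057
  Q(4)·log₂(Q(4)/P(4)) = 0.1443·log₂(0.1443/0.3404) = -0.17867

D_KL(Q||P) = -0.15856 - 0.02483 + 1.13057 - 0.17867 = 0.76851 ≈ 0.7685 bits

These are NOT equal (difference: 0.0703 bits). KL divergence is asymmetric: D_KL(P||Q) ≠ D_KL(Q||P) in general.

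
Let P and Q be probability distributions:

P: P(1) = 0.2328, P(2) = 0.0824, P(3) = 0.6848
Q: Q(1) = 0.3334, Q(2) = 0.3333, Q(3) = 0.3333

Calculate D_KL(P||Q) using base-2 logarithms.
0.4247 bits

D_KL(P||Q) = Σ P(x) log₂(P(x)/Q(x))

Computing term by term:
  P(1)·log₂(P(1)/Q(1)) = 0.2328·log₂(0.2328/0.3334) = -0.12063
  P(2)·log₂(P(2)/Q(2)) = 0.0824·log₂(0.0824/0.3333) = -0.16613
  P(3)·log₂(P(3)/Q(3)) = 0.6848·log₂(0.6848/0.3333) = 0.71141

D_KL(P||Q) = -0.12063 - 0.16613 + 0.71141 = 0.42465 ≈ 0.4247 bits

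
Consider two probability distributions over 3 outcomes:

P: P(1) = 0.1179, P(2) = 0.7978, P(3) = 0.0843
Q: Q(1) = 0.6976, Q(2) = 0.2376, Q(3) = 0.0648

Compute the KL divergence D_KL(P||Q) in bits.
1.1238 bits

D_KL(P||Q) = Σ P(x) log₂(P(x)/Q(x))

Computing term by term:
  P(1)·log₂(P(1)/Q(1)) = 0.1179·log₂(0.1179/0.6976) = -0.30239
  P(2)·log₂(P(2)/Q(2)) = 0.7978·log₂(0.7978/0.2376) = 1.39415
  P(3)·log₂(P(3)/Q(3)) = 0.0843·log₂(0.0843/0.0648) = 0.03200

D_KL(P||Q) = -0.30239 + 1.39415 + 0.03200 = 1.12376 ≈ 1.1238 bits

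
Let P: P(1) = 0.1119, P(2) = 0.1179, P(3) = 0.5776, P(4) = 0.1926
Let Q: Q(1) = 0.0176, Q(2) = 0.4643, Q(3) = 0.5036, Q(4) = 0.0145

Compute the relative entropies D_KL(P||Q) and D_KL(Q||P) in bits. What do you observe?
D_KL(P||Q) = 0.8984 bits, D_KL(Q||P) = 0.7175 bits. The two directions give different values (D_KL(P||Q) exceeds D_KL(Q||P) by 0.1809 bits): KL divergence is asymmetric.

D_KL(P||Q) = Σ P(x) log₂(P(x)/Q(x))

Computing term by term:
  P(1)·log₂(P(1)/Q(1)) = 0.1119·log₂(0.1119/0.0176) = 0.29861
  P(2)·log₂(P(2)/Q(2)) = 0.1179·log₂(0.1179/0.4643) = -0.23315
  P(3)·log₂(P(3)/Q(3)) = 0.5776·log₂(0.5776/0.5036) = 0.11424
  P(4)·log₂(P(4)/Q(4)) = 0.1926·log₂(0.1926/0.0145) = 0.71868

D_KL(P||Q) = 0.29861 - 0.23315 + 0.11424 + 0.71868 = 0.89838 ≈ 0.8984 bits

D_KL(Q||P) = Σ Q(x) log₂(Q(x)/P(x))

Computing term by term:
  Q(1)·log₂(Q(1)/P(1)) = 0.0176·log₂(0.0176/0.1119) = -0.04697
  Q(2)·log₂(Q(2)/P(2)) = 0.4643·log₂(0.4643/0.1179) = 0.91815
  Q(3)·log₂(Q(3)/P(3)) = 0.5036·log₂(0.5036/0.5776) = -0.09961
  Q(4)·log₂(Q(4)/P(4)) = 0.0145·log₂(0.0145/0.1926) = -0.05411

D_KL(Q||P) = -0.04697 + 0.91815 - 0.09961 - 0.05411 = 0.71746 ≈ 0.7175 bits

These are NOT equal (difference: 0.1809 bits). KL divergence is asymmetric: D_KL(P||Q) ≠ D_KL(Q||P) in general.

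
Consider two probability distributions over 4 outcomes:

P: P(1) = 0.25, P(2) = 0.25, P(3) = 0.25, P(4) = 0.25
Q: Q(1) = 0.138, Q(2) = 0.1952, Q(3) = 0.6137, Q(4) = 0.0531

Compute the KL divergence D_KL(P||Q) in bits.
0.5384 bits

D_KL(P||Q) = Σ P(x) log₂(P(x)/Q(x))

Computing term by term:
  P(1)·log₂(P(1)/Q(1)) = 0.25·log₂(0.25/0.138) = 0.21431
  P(2)·log₂(P(2)/Q(2)) = 0.25·log₂(0.25/0.1952) = 0.08924
  P(3)·log₂(P(3)/Q(3)) = 0.25·log₂(0.25/0.6137) = -0.32390
  P(4)·log₂(P(4)/Q(4)) = 0.25·log₂(0.25/0.0531) = 0.55879

D_KL(P||Q) = 0.21431 + 0.08924 - 0.32390 + 0.55879 = 0.53844 ≈ 0.5384 bits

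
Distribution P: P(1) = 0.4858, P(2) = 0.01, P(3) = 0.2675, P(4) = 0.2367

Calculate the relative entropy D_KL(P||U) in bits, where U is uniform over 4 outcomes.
0.4266 bits

U(i) = 1/4 for all i

D_KL(P||U) = Σ P(x) log₂(P(x) / (1/4))
           = Σ P(x) log₂(P(x)) + log₂(4)
           = log₂(4) - H(P)

H(P) = -Σ P(x) log₂(P(x)):
  -P(1)·log₂(P(1)) = -(0.4858)·log₂(0.4858) = 0.50599
  -P(2)·log₂(P(2)) = -(0.01)·log₂(0.01) = 0.06644
  -P(3)·log₂(P(3)) = -(0.2675)·log₂(0.2675) = 0.50889
  -P(4)·log₂(P(4)) = -(0.2367)·log₂(0.2367) = 0.49207
H(P) = 0.50599 + 0.06644 + 0.50889 + 0.49207 = 1.57339 bits

log₂(4) = 2.00000 bits

D_KL(P||U) = 2.00000 - 1.57339 = 0.42661 ≈ 0.4266 bits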